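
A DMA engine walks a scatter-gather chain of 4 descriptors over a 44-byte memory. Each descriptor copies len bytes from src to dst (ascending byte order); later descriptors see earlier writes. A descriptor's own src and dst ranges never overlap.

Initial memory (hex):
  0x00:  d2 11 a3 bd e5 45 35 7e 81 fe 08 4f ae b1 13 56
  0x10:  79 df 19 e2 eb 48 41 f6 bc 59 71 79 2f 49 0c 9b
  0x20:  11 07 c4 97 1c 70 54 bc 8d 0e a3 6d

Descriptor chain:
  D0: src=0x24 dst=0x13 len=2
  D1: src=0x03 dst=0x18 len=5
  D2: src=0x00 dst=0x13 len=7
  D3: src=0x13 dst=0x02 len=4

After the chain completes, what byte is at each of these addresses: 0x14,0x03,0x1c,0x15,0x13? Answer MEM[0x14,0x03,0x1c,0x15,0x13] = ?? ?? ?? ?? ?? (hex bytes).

MEM[0x14,0x03,0x1c,0x15,0x13] = 11 11 7e a3 d2

D0: mem[0x13..0x14] <- [1c 70]
D1: mem[0x18..0x1c] <- [bd e5 45 35 7e]
D2: mem[0x13..0x19] <- [d2 11 a3 bd e5 45 35]
D3: mem[0x02..0x05] <- [d2 11 a3 bd]
query mem[0x14]=0x11, mem[0x03]=0x11, mem[0x1c]=0x7e, mem[0x15]=0xa3, mem[0x13]=0xd2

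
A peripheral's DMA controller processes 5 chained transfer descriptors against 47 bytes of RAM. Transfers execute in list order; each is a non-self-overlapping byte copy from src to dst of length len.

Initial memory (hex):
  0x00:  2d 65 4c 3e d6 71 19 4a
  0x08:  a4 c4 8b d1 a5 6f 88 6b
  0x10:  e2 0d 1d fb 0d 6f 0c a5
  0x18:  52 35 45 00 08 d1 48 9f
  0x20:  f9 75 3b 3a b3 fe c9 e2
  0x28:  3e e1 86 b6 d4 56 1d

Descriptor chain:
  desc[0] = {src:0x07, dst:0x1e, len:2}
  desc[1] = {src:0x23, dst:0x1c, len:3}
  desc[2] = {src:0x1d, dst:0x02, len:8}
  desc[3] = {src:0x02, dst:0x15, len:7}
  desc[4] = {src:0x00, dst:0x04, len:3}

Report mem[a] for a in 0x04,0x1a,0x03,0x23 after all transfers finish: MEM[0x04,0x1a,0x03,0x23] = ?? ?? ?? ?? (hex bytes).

[0] 0x07->0x1e len=2 : 4a a4
[1] 0x23->0x1c len=3 : 3a b3 fe
[2] 0x1d->0x02 len=8 : b3 fe a4 f9 75 3b 3a b3
[3] 0x02->0x15 len=7 : b3 fe a4 f9 75 3b 3a
[4] 0x00->0x04 len=3 : 2d 65 b3
query mem[0x04]=0x2d, mem[0x1a]=0x3b, mem[0x03]=0xfe, mem[0x23]=0x3a

MEM[0x04,0x1a,0x03,0x23] = 2d 3b fe 3a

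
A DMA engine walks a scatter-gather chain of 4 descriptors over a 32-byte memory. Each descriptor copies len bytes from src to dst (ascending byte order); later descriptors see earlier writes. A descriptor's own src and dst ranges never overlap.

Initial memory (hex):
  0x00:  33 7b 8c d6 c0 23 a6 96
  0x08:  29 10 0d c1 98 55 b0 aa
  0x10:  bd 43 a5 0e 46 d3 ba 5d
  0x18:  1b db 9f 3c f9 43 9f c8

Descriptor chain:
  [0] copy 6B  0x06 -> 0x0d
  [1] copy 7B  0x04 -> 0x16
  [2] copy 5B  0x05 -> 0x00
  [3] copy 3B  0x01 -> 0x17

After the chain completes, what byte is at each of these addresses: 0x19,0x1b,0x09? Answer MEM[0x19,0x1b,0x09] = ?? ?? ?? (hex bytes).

  after D0: wrote 6B at 0x0d = a69629100dc1
  after D1: wrote 7B at 0x16 = c023a69629100d
  after D2: wrote 5B at 0x00 = 23a6962910
  after D3: wrote 3B at 0x17 = a69629
query mem[0x19]=0x29, mem[0x1b]=0x10, mem[0x09]=0x10

MEM[0x19,0x1b,0x09] = 29 10 10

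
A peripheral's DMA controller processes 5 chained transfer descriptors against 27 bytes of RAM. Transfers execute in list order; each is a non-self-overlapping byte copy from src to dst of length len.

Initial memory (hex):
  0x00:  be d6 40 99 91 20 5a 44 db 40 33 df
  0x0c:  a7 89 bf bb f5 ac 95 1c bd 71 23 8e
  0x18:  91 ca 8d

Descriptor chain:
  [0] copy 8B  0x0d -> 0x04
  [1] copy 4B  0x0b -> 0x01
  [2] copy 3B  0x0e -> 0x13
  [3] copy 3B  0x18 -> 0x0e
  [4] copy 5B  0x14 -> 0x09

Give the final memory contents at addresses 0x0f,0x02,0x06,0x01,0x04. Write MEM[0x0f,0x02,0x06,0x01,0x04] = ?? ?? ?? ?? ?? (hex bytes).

MEM[0x0f,0x02,0x06,0x01,0x04] = ca a7 bb bd bf

  after D0: wrote 8B at 0x04 = 89bfbbf5ac951cbd
  after D1: wrote 4B at 0x01 = bda789bf
  after D2: wrote 3B at 0x13 = bfbbf5
  after D3: wrote 3B at 0x0e = 91ca8d
  after D4: wrote 5B at 0x09 = bbf5238e91
query mem[0x0f]=0xca, mem[0x02]=0xa7, mem[0x06]=0xbb, mem[0x01]=0xbd, mem[0x04]=0xbf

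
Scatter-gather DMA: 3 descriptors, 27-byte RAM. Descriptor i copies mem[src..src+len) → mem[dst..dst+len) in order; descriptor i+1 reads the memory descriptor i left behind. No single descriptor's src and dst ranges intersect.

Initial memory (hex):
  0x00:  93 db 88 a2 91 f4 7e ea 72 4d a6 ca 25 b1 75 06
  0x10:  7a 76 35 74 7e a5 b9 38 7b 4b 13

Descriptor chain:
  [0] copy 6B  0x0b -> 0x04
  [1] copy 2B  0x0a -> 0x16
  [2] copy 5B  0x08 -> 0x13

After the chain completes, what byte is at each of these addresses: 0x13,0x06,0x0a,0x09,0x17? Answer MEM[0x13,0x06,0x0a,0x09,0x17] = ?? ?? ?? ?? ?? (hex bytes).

MEM[0x13,0x06,0x0a,0x09,0x17] = 06 b1 a6 7a 25

#0 dst[0x04+6] := {0xca,0x25,0xb1,0x75,0x06,0x7a}
#1 dst[0x16+2] := {0xa6,0xca}
#2 dst[0x13+5] := {0x06,0x7a,0xa6,0xca,0x25}
query mem[0x13]=0x06, mem[0x06]=0xb1, mem[0x0a]=0xa6, mem[0x09]=0x7a, mem[0x17]=0x25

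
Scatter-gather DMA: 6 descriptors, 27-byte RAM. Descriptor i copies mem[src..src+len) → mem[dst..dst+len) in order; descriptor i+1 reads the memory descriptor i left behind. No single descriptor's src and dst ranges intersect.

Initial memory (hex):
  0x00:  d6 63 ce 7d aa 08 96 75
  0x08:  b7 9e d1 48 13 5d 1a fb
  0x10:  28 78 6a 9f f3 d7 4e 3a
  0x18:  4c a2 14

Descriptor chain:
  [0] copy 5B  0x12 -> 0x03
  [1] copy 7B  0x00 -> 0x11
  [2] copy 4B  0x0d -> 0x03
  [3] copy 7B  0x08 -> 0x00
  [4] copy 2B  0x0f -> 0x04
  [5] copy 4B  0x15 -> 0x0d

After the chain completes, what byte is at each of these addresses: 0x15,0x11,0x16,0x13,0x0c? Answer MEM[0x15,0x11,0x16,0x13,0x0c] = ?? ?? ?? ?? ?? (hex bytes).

[0] 0x12->0x03 len=5 : 6a 9f f3 d7 4e
[1] 0x00->0x11 len=7 : d6 63 ce 6a 9f f3 d7
[2] 0x0d->0x03 len=4 : 5d 1a fb 28
[3] 0x08->0x00 len=7 : b7 9e d1 48 13 5d 1a
[4] 0x0f->0x04 len=2 : fb 28
[5] 0x15->0x0d len=4 : 9f f3 d7 4c
query mem[0x15]=0x9f, mem[0x11]=0xd6, mem[0x16]=0xf3, mem[0x13]=0xce, mem[0x0c]=0x13

MEM[0x15,0x11,0x16,0x13,0x0c] = 9f d6 f3 ce 13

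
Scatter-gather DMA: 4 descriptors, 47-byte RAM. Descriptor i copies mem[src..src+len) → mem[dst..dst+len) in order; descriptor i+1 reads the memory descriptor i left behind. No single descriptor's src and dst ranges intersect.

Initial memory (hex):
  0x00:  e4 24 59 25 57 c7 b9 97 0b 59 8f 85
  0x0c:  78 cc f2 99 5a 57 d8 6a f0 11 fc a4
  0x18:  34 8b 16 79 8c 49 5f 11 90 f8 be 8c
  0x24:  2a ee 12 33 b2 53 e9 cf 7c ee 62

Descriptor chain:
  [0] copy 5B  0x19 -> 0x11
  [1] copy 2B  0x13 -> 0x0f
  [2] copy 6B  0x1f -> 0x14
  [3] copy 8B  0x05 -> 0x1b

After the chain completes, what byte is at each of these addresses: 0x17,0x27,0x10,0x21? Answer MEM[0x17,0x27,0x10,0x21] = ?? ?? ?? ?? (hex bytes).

MEM[0x17,0x27,0x10,0x21] = be 33 8c 85

  after D0: wrote 5B at 0x11 = 8b16798c49
  after D1: wrote 2B at 0x0f = 798c
  after D2: wrote 6B at 0x14 = 1190f8be8c2a
  after D3: wrote 8B at 0x1b = c7b9970b598f8578
query mem[0x17]=0xbe, mem[0x27]=0x33, mem[0x10]=0x8c, mem[0x21]=0x85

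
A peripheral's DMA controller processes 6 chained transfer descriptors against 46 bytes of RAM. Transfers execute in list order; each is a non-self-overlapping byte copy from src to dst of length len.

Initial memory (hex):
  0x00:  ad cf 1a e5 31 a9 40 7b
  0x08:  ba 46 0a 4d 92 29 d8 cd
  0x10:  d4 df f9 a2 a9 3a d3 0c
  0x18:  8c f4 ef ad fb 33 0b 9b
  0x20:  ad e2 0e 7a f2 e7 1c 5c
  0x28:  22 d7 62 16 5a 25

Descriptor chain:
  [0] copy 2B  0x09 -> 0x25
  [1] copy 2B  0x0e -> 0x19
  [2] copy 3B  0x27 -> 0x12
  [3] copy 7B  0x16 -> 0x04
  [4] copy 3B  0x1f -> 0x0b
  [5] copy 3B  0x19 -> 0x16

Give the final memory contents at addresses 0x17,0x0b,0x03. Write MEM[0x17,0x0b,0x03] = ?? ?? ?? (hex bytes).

[0] 0x09->0x25 len=2 : 46 0a
[1] 0x0e->0x19 len=2 : d8 cd
[2] 0x27->0x12 len=3 : 5c 22 d7
[3] 0x16->0x04 len=7 : d3 0c 8c d8 cd ad fb
[4] 0x1f->0x0b len=3 : 9b ad e2
[5] 0x19->0x16 len=3 : d8 cd ad
query mem[0x17]=0xcd, mem[0x0b]=0x9b, mem[0x03]=0xe5

MEM[0x17,0x0b,0x03] = cd 9b e5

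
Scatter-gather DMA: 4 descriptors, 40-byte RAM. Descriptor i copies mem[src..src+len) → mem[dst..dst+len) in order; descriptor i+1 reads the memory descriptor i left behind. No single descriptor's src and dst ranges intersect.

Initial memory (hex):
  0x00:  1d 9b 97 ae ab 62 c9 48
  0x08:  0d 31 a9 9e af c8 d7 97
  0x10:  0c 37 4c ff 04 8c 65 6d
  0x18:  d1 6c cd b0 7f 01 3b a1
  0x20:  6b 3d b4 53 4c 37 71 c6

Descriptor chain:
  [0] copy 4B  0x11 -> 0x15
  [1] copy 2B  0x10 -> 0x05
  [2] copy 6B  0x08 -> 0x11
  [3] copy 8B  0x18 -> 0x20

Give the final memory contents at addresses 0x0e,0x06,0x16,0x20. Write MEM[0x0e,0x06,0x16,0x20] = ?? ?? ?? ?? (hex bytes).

MEM[0x0e,0x06,0x16,0x20] = d7 37 c8 04

[0] 0x11->0x15 len=4 : 37 4c ff 04
[1] 0x10->0x05 len=2 : 0c 37
[2] 0x08->0x11 len=6 : 0d 31 a9 9e af c8
[3] 0x18->0x20 len=8 : 04 6c cd b0 7f 01 3b a1
query mem[0x0e]=0xd7, mem[0x06]=0x37, mem[0x16]=0xc8, mem[0x20]=0x04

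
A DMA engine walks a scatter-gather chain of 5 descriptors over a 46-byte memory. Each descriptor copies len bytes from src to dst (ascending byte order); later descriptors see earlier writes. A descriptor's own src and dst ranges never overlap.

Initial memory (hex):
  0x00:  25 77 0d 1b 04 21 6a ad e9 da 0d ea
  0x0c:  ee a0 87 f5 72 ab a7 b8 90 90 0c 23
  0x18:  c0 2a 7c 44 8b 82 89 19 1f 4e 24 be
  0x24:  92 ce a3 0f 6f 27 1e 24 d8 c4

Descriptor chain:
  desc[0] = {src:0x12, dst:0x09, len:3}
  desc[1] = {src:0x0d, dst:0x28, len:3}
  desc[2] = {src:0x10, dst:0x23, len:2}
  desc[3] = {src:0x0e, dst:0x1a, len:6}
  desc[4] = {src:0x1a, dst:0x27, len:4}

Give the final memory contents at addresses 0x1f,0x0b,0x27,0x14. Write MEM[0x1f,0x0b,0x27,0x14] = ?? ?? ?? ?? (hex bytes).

  after D0: wrote 3B at 0x09 = a7b890
  after D1: wrote 3B at 0x28 = a087f5
  after D2: wrote 2B at 0x23 = 72ab
  after D3: wrote 6B at 0x1a = 87f572aba7b8
  after D4: wrote 4B at 0x27 = 87f572ab
query mem[0x1f]=0xb8, mem[0x0b]=0x90, mem[0x27]=0x87, mem[0x14]=0x90

MEM[0x1f,0x0b,0x27,0x14] = b8 90 87 90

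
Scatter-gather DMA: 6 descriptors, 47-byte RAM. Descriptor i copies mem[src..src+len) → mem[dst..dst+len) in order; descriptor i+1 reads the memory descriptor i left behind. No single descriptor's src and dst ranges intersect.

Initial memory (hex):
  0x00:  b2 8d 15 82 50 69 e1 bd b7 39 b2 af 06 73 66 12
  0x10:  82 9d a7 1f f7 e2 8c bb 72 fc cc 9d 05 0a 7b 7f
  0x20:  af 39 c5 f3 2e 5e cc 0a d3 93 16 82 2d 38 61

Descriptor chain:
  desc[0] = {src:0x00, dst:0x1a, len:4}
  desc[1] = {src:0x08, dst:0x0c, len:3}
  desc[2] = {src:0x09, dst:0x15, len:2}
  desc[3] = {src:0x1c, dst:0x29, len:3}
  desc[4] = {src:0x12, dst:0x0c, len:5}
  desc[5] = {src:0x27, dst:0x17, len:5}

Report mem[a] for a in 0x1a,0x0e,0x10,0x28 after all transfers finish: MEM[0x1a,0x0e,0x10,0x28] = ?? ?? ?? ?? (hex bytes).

  after D0: wrote 4B at 0x1a = b28d1582
  after D1: wrote 3B at 0x0c = b739b2
  after D2: wrote 2B at 0x15 = 39b2
  after D3: wrote 3B at 0x29 = 15827b
  after D4: wrote 5B at 0x0c = a71ff739b2
  after D5: wrote 5B at 0x17 = 0ad315827b
query mem[0x1a]=0x82, mem[0x0e]=0xf7, mem[0x10]=0xb2, mem[0x28]=0xd3

MEM[0x1a,0x0e,0x10,0x28] = 82 f7 b2 d3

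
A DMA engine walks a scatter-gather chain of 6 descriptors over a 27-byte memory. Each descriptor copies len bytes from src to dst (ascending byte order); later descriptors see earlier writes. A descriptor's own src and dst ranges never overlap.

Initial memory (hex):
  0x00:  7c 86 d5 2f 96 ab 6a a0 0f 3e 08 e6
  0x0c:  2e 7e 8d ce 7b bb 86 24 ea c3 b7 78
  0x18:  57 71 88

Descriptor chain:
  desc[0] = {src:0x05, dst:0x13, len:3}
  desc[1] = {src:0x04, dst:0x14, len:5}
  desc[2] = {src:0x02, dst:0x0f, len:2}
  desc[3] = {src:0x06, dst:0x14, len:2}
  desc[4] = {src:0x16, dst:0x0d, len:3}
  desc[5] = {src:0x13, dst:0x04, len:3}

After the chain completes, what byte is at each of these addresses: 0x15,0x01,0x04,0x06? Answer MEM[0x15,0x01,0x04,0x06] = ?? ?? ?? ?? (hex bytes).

  after D0: wrote 3B at 0x13 = ab6aa0
  after D1: wrote 5B at 0x14 = 96ab6aa00f
  after D2: wrote 2B at 0x0f = d52f
  after D3: wrote 2B at 0x14 = 6aa0
  after D4: wrote 3B at 0x0d = 6aa00f
  after D5: wrote 3B at 0x04 = ab6aa0
query mem[0x15]=0xa0, mem[0x01]=0x86, mem[0x04]=0xab, mem[0x06]=0xa0

MEM[0x15,0x01,0x04,0x06] = a0 86 ab a0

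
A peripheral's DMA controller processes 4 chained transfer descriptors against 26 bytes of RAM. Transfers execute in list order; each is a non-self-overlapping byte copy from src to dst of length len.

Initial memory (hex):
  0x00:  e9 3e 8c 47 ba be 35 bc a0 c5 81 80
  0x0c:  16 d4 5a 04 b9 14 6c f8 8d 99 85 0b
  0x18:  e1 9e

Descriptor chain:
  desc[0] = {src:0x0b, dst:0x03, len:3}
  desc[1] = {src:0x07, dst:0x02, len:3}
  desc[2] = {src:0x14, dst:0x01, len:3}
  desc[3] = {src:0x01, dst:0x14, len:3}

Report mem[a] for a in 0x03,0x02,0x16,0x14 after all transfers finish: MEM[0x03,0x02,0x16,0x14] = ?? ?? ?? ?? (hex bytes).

MEM[0x03,0x02,0x16,0x14] = 85 99 85 8d

  after D0: wrote 3B at 0x03 = 8016d4
  after D1: wrote 3B at 0x02 = bca0c5
  after D2: wrote 3B at 0x01 = 8d9985
  after D3: wrote 3B at 0x14 = 8d9985
query mem[0x03]=0x85, mem[0x02]=0x99, mem[0x16]=0x85, mem[0x14]=0x8d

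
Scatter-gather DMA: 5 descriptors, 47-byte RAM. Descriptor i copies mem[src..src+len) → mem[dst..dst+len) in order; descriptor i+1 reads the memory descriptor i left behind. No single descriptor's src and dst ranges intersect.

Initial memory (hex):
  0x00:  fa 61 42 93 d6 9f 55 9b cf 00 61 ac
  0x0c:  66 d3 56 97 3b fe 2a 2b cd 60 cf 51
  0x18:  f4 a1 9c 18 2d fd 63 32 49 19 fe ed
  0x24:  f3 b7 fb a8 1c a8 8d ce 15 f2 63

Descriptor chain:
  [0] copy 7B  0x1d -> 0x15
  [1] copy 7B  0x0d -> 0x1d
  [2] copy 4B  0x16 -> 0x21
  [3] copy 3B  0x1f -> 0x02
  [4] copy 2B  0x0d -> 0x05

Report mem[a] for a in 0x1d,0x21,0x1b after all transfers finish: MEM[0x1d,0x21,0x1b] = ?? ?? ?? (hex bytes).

#0 dst[0x15+7] := {0xfd,0x63,0x32,0x49,0x19,0xfe,0xed}
#1 dst[0x1d+7] := {0xd3,0x56,0x97,0x3b,0xfe,0x2a,0x2b}
#2 dst[0x21+4] := {0x63,0x32,0x49,0x19}
#3 dst[0x02+3] := {0x97,0x3b,0x63}
#4 dst[0x05+2] := {0xd3,0x56}
query mem[0x1d]=0xd3, mem[0x21]=0x63, mem[0x1b]=0xed

MEM[0x1d,0x21,0x1b] = d3 63 ed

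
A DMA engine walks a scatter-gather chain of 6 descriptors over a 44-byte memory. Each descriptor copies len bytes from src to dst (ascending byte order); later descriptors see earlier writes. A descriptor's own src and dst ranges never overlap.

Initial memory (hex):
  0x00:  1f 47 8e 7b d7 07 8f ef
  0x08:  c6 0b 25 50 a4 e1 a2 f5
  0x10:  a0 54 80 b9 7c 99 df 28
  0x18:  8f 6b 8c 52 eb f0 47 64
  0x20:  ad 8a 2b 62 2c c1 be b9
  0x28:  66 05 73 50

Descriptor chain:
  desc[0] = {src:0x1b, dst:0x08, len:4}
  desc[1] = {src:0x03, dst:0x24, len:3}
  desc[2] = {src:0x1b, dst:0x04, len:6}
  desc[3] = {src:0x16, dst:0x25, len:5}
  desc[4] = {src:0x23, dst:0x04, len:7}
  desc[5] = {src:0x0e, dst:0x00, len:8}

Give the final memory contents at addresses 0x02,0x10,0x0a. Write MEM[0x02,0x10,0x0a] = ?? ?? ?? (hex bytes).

  after D0: wrote 4B at 0x08 = 52ebf047
  after D1: wrote 3B at 0x24 = 7bd707
  after D2: wrote 6B at 0x04 = 52ebf04764ad
  after D3: wrote 5B at 0x25 = df288f6b8c
  after D4: wrote 7B at 0x04 = 627bdf288f6b8c
  after D5: wrote 8B at 0x00 = a2f5a05480b97c99
query mem[0x02]=0xa0, mem[0x10]=0xa0, mem[0x0a]=0x8c

MEM[0x02,0x10,0x0a] = a0 a0 8c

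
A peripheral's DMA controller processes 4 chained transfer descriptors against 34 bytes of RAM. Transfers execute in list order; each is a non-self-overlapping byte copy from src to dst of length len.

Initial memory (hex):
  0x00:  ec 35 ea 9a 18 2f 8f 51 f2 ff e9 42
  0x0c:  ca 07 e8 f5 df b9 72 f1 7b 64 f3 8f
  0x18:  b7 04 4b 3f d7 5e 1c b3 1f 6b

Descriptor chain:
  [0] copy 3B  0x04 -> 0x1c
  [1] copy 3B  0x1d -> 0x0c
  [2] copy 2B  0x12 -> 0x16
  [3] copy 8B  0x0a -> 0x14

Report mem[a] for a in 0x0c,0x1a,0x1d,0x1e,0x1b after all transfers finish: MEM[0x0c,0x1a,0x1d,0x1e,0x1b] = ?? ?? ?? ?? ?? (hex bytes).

MEM[0x0c,0x1a,0x1d,0x1e,0x1b] = 2f df 2f 8f b9

D0: mem[0x1c..0x1e] <- [18 2f 8f]
D1: mem[0x0c..0x0e] <- [2f 8f b3]
D2: mem[0x16..0x17] <- [72 f1]
D3: mem[0x14..0x1b] <- [e9 42 2f 8f b3 f5 df b9]
query mem[0x0c]=0x2f, mem[0x1a]=0xdf, mem[0x1d]=0x2f, mem[0x1e]=0x8f, mem[0x1b]=0xb9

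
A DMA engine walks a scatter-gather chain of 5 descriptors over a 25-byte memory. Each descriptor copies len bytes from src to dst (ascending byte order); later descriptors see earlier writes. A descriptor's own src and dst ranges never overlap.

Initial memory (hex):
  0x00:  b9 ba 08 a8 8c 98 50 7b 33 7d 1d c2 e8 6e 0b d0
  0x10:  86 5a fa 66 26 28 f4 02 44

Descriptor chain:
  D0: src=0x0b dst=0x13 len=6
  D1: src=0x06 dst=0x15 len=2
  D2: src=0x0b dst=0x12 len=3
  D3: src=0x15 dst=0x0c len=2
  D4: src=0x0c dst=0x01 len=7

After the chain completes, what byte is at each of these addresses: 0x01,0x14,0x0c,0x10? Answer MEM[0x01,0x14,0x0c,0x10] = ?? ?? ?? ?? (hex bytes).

  after D0: wrote 6B at 0x13 = c2e86e0bd086
  after D1: wrote 2B at 0x15 = 507b
  after D2: wrote 3B at 0x12 = c2e86e
  after D3: wrote 2B at 0x0c = 507b
  after D4: wrote 7B at 0x01 = 507b0bd0865ac2
query mem[0x01]=0x50, mem[0x14]=0x6e, mem[0x0c]=0x50, mem[0x10]=0x86

MEM[0x01,0x14,0x0c,0x10] = 50 6e 50 86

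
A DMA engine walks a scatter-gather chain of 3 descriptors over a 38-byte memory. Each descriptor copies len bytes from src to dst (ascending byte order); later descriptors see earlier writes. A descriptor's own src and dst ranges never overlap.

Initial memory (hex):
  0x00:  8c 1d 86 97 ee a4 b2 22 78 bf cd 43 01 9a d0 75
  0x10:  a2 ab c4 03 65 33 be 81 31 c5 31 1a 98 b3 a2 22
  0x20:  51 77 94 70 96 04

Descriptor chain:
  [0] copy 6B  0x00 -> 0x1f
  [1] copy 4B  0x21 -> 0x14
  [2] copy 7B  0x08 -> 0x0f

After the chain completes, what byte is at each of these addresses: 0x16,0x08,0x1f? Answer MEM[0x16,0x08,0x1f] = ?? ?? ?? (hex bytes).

MEM[0x16,0x08,0x1f] = ee 78 8c

D0: mem[0x1f..0x24] <- [8c 1d 86 97 ee a4]
D1: mem[0x14..0x17] <- [86 97 ee a4]
D2: mem[0x0f..0x15] <- [78 bf cd 43 01 9a d0]
query mem[0x16]=0xee, mem[0x08]=0x78, mem[0x1f]=0x8c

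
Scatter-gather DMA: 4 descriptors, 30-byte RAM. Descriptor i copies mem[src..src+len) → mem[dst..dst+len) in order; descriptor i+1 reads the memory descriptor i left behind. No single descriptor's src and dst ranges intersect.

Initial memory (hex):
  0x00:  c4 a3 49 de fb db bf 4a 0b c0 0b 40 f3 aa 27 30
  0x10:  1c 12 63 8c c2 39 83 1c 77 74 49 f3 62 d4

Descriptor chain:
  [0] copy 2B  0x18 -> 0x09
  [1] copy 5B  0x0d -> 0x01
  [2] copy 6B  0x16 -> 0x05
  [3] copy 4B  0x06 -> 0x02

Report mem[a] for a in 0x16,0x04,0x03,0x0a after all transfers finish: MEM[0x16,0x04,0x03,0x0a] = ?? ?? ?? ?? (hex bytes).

D0: mem[0x09..0x0a] <- [77 74]
D1: mem[0x01..0x05] <- [aa 27 30 1c 12]
D2: mem[0x05..0x0a] <- [83 1c 77 74 49 f3]
D3: mem[0x02..0x05] <- [1c 77 74 49]
query mem[0x16]=0x83, mem[0x04]=0x74, mem[0x03]=0x77, mem[0x0a]=0xf3

MEM[0x16,0x04,0x03,0x0a] = 83 74 77 f3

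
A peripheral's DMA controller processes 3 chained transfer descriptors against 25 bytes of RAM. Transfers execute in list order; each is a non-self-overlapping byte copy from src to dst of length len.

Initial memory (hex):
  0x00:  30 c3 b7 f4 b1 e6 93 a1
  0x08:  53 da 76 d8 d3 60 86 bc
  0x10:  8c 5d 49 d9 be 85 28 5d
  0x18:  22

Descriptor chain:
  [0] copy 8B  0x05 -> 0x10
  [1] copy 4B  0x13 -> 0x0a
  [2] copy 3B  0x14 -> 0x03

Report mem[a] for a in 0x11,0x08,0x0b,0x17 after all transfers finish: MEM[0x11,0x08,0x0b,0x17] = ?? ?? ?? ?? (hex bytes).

MEM[0x11,0x08,0x0b,0x17] = 93 53 da d3

[0] 0x05->0x10 len=8 : e6 93 a1 53 da 76 d8 d3
[1] 0x13->0x0a len=4 : 53 da 76 d8
[2] 0x14->0x03 len=3 : da 76 d8
query mem[0x11]=0x93, mem[0x08]=0x53, mem[0x0b]=0xda, mem[0x17]=0xd3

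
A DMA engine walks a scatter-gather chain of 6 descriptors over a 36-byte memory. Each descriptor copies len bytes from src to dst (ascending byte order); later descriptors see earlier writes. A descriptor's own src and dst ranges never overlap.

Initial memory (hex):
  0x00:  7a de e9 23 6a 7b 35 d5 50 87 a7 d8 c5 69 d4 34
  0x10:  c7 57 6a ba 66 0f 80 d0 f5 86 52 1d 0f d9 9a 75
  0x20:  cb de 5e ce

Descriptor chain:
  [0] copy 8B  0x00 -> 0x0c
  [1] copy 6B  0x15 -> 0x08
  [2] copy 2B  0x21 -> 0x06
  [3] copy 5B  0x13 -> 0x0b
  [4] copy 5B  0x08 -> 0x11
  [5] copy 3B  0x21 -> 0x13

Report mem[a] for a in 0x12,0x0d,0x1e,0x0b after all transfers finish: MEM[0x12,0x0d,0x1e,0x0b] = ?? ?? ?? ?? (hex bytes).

#0 dst[0x0c+8] := {0x7a,0xde,0xe9,0x23,0x6a,0x7b,0x35,0xd5}
#1 dst[0x08+6] := {0x0f,0x80,0xd0,0xf5,0x86,0x52}
#2 dst[0x06+2] := {0xde,0x5e}
#3 dst[0x0b+5] := {0xd5,0x66,0x0f,0x80,0xd0}
#4 dst[0x11+5] := {0x0f,0x80,0xd0,0xd5,0x66}
#5 dst[0x13+3] := {0xde,0x5e,0xce}
query mem[0x12]=0x80, mem[0x0d]=0x0f, mem[0x1e]=0x9a, mem[0x0b]=0xd5

MEM[0x12,0x0d,0x1e,0x0b] = 80 0f 9a d5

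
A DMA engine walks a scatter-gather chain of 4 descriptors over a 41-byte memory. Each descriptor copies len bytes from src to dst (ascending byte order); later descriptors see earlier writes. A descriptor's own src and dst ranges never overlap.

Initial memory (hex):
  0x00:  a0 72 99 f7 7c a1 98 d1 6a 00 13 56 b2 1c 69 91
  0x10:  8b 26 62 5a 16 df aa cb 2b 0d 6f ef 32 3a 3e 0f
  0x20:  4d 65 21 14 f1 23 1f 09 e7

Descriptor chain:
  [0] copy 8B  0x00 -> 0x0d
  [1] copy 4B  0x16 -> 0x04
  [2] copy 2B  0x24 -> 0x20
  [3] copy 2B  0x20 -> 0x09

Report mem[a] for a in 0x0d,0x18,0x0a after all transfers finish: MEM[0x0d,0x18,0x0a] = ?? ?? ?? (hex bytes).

MEM[0x0d,0x18,0x0a] = a0 2b 23

D0: mem[0x0d..0x14] <- [a0 72 99 f7 7c a1 98 d1]
D1: mem[0x04..0x07] <- [aa cb 2b 0d]
D2: mem[0x20..0x21] <- [f1 23]
D3: mem[0x09..0x0a] <- [f1 23]
query mem[0x0d]=0xa0, mem[0x18]=0x2b, mem[0x0a]=0x23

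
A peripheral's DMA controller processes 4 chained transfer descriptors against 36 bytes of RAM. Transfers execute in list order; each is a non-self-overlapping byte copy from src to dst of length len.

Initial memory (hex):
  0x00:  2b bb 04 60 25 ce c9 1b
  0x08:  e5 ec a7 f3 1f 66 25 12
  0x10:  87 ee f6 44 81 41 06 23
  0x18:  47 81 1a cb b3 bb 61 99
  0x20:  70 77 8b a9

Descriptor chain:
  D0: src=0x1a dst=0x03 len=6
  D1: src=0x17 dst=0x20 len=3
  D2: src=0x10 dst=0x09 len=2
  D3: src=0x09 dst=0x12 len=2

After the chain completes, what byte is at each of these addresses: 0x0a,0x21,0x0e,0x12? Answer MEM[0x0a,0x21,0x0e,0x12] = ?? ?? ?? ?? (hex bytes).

[0] 0x1a->0x03 len=6 : 1a cb b3 bb 61 99
[1] 0x17->0x20 len=3 : 23 47 81
[2] 0x10->0x09 len=2 : 87 ee
[3] 0x09->0x12 len=2 : 87 ee
query mem[0x0a]=0xee, mem[0x21]=0x47, mem[0x0e]=0x25, mem[0x12]=0x87

MEM[0x0a,0x21,0x0e,0x12] = ee 47 25 87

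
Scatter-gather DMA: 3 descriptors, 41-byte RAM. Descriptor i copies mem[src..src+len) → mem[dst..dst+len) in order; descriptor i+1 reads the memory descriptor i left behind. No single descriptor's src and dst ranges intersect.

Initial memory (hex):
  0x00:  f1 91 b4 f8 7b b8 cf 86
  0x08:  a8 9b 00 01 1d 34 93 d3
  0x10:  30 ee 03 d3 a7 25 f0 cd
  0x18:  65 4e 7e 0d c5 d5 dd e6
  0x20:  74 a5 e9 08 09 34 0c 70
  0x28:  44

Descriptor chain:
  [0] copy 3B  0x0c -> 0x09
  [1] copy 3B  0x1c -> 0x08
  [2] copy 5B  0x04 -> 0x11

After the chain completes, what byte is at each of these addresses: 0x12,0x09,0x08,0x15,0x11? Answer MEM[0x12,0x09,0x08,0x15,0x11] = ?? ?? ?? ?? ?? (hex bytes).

#0 dst[0x09+3] := {0x1d,0x34,0x93}
#1 dst[0x08+3] := {0xc5,0xd5,0xdd}
#2 dst[0x11+5] := {0x7b,0xb8,0xcf,0x86,0xc5}
query mem[0x12]=0xb8, mem[0x09]=0xd5, mem[0x08]=0xc5, mem[0x15]=0xc5, mem[0x11]=0x7b

MEM[0x12,0x09,0x08,0x15,0x11] = b8 d5 c5 c5 7b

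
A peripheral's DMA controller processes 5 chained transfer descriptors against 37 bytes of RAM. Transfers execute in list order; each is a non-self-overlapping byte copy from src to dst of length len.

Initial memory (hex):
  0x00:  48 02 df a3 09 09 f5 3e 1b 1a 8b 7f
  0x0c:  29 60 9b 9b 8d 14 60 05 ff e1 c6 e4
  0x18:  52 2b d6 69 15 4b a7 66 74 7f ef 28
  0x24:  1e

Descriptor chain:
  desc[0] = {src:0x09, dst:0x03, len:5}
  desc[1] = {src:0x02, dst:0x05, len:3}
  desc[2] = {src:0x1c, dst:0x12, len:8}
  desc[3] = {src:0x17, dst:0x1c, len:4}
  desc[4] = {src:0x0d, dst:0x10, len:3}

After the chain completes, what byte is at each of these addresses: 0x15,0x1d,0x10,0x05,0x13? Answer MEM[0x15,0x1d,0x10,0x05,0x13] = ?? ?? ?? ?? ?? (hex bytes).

MEM[0x15,0x1d,0x10,0x05,0x13] = 66 ef 60 df 4b

[0] 0x09->0x03 len=5 : 1a 8b 7f 29 60
[1] 0x02->0x05 len=3 : df 1a 8b
[2] 0x1c->0x12 len=8 : 15 4b a7 66 74 7f ef 28
[3] 0x17->0x1c len=4 : 7f ef 28 d6
[4] 0x0d->0x10 len=3 : 60 9b 9b
query mem[0x15]=0x66, mem[0x1d]=0xef, mem[0x10]=0x60, mem[0x05]=0xdf, mem[0x13]=0x4b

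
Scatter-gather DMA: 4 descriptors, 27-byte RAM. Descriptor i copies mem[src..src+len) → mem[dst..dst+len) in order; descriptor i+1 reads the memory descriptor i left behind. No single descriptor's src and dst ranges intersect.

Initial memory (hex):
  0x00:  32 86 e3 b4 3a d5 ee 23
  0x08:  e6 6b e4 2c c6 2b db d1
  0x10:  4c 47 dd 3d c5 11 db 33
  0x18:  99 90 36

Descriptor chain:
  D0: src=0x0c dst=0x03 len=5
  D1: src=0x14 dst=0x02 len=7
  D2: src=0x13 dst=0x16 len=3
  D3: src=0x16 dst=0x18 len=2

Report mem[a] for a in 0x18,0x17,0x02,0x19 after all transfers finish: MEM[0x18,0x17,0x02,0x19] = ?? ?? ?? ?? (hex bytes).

D0: mem[0x03..0x07] <- [c6 2b db d1 4c]
D1: mem[0x02..0x08] <- [c5 11 db 33 99 90 36]
D2: mem[0x16..0x18] <- [3d c5 11]
D3: mem[0x18..0x19] <- [3d c5]
query mem[0x18]=0x3d, mem[0x17]=0xc5, mem[0x02]=0xc5, mem[0x19]=0xc5

MEM[0x18,0x17,0x02,0x19] = 3d c5 c5 c5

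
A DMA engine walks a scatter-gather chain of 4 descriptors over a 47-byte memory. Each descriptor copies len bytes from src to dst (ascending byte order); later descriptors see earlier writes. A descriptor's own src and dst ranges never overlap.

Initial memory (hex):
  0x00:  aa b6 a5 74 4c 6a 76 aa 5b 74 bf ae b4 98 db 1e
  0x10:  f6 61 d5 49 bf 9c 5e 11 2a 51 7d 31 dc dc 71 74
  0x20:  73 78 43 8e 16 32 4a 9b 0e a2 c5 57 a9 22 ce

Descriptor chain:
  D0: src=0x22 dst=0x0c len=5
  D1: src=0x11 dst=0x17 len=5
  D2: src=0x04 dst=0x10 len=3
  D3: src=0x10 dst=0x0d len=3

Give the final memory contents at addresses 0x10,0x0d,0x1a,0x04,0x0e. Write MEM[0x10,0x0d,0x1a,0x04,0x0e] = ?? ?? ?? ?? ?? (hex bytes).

  after D0: wrote 5B at 0x0c = 438e16324a
  after D1: wrote 5B at 0x17 = 61d549bf9c
  after D2: wrote 3B at 0x10 = 4c6a76
  after D3: wrote 3B at 0x0d = 4c6a76
query mem[0x10]=0x4c, mem[0x0d]=0x4c, mem[0x1a]=0xbf, mem[0x04]=0x4c, mem[0x0e]=0x6a

MEM[0x10,0x0d,0x1a,0x04,0x0e] = 4c 4c bf 4c 6a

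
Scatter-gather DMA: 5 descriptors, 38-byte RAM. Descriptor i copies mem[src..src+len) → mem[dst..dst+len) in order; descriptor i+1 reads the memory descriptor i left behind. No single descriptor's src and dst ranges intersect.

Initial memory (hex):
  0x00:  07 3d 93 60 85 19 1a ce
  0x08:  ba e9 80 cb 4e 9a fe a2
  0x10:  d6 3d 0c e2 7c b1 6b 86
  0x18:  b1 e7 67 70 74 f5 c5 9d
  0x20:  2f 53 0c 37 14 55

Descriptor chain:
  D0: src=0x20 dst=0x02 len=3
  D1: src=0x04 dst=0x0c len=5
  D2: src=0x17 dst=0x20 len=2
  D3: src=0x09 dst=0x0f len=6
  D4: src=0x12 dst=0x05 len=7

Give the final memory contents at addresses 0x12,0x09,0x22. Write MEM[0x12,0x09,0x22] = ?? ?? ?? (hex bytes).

MEM[0x12,0x09,0x22] = 0c 6b 0c

#0 dst[0x02+3] := {0x2f,0x53,0x0c}
#1 dst[0x0c+5] := {0x0c,0x19,0x1a,0xce,0xba}
#2 dst[0x20+2] := {0x86,0xb1}
#3 dst[0x0f+6] := {0xe9,0x80,0xcb,0x0c,0x19,0x1a}
#4 dst[0x05+7] := {0x0c,0x19,0x1a,0xb1,0x6b,0x86,0xb1}
query mem[0x12]=0x0c, mem[0x09]=0x6b, mem[0x22]=0x0c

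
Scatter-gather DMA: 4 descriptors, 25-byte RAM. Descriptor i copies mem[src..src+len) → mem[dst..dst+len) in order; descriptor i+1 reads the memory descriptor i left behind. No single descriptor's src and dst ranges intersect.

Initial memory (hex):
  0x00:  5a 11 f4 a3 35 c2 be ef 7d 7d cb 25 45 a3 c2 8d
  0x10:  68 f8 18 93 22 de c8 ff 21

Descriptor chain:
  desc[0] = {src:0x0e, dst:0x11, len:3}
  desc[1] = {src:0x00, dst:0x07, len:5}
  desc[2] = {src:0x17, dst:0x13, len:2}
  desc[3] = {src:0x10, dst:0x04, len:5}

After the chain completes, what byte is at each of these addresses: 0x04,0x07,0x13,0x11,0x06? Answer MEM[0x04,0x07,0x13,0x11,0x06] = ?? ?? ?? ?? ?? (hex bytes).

  after D0: wrote 3B at 0x11 = c28d68
  after D1: wrote 5B at 0x07 = 5a11f4a335
  after D2: wrote 2B at 0x13 = ff21
  after D3: wrote 5B at 0x04 = 68c28dff21
query mem[0x04]=0x68, mem[0x07]=0xff, mem[0x13]=0xff, mem[0x11]=0xc2, mem[0x06]=0x8d

MEM[0x04,0x07,0x13,0x11,0x06] = 68 ff ff c2 8d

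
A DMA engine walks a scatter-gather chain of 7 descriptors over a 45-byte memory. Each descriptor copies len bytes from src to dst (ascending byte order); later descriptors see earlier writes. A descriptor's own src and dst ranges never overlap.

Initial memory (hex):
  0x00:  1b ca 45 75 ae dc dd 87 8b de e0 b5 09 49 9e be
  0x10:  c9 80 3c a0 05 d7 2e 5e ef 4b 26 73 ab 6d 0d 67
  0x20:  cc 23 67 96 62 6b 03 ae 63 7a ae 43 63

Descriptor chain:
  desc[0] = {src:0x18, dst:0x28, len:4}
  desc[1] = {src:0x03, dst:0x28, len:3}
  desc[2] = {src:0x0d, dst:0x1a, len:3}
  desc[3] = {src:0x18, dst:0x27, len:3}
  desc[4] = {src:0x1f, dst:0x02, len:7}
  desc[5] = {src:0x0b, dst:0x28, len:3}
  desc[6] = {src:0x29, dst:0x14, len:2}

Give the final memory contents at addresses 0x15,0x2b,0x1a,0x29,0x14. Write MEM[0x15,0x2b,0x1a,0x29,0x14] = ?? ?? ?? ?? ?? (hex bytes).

D0: mem[0x28..0x2b] <- [ef 4b 26 73]
D1: mem[0x28..0x2a] <- [75 ae dc]
D2: mem[0x1a..0x1c] <- [49 9e be]
D3: mem[0x27..0x29] <- [ef 4b 49]
D4: mem[0x02..0x08] <- [67 cc 23 67 96 62 6b]
D5: mem[0x28..0x2a] <- [b5 09 49]
D6: mem[0x14..0x15] <- [09 49]
query mem[0x15]=0x49, mem[0x2b]=0x73, mem[0x1a]=0x49, mem[0x29]=0x09, mem[0x14]=0x09

MEM[0x15,0x2b,0x1a,0x29,0x14] = 49 73 49 09 09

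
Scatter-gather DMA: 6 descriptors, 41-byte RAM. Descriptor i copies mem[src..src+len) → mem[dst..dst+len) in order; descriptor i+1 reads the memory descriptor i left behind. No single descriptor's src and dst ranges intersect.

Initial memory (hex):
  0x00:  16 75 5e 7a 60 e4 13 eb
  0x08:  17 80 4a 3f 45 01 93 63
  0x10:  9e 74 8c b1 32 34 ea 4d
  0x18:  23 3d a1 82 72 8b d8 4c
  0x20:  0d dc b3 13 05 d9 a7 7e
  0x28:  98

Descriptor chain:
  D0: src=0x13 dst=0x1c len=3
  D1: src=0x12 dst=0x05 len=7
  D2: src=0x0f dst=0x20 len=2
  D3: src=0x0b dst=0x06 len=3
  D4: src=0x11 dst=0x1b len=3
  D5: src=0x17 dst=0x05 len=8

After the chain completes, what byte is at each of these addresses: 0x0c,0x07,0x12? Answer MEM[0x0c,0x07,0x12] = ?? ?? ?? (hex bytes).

#0 dst[0x1c+3] := {0xb1,0x32,0x34}
#1 dst[0x05+7] := {0x8c,0xb1,0x32,0x34,0xea,0x4d,0x23}
#2 dst[0x20+2] := {0x63,0x9e}
#3 dst[0x06+3] := {0x23,0x45,0x01}
#4 dst[0x1b+3] := {0x74,0x8c,0xb1}
#5 dst[0x05+8] := {0x4d,0x23,0x3d,0xa1,0x74,0x8c,0xb1,0x34}
query mem[0x0c]=0x34, mem[0x07]=0x3d, mem[0x12]=0x8c

MEM[0x0c,0x07,0x12] = 34 3d 8c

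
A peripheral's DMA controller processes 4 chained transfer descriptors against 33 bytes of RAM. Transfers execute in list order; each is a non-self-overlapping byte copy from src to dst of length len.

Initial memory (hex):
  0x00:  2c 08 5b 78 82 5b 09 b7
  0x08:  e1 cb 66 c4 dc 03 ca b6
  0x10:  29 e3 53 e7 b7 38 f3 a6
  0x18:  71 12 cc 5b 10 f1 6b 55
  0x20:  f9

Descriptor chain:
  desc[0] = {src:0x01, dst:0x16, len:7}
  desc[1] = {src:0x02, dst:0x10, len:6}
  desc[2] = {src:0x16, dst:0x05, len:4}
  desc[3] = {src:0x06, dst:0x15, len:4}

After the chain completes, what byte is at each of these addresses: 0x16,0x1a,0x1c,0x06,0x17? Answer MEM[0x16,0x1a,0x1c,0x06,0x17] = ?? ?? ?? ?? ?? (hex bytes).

MEM[0x16,0x1a,0x1c,0x06,0x17] = 78 5b b7 5b 82

D0: mem[0x16..0x1c] <- [08 5b 78 82 5b 09 b7]
D1: mem[0x10..0x15] <- [5b 78 82 5b 09 b7]
D2: mem[0x05..0x08] <- [08 5b 78 82]
D3: mem[0x15..0x18] <- [5b 78 82 cb]
query mem[0x16]=0x78, mem[0x1a]=0x5b, mem[0x1c]=0xb7, mem[0x06]=0x5b, mem[0x17]=0x82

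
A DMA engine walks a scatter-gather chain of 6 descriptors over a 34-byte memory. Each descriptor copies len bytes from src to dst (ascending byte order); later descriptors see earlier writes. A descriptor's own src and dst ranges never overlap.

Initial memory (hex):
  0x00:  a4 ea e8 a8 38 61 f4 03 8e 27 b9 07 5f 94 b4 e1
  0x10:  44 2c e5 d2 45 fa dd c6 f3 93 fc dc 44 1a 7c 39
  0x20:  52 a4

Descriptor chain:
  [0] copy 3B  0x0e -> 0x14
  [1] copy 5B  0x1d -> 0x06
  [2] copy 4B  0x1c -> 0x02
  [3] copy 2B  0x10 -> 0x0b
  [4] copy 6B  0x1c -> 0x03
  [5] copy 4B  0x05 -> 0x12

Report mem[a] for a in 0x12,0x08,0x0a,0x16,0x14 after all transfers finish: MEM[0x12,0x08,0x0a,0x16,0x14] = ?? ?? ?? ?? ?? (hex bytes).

MEM[0x12,0x08,0x0a,0x16,0x14] = 7c a4 a4 44 52

#0 dst[0x14+3] := {0xb4,0xe1,0x44}
#1 dst[0x06+5] := {0x1a,0x7c,0x39,0x52,0xa4}
#2 dst[0x02+4] := {0x44,0x1a,0x7c,0x39}
#3 dst[0x0b+2] := {0x44,0x2c}
#4 dst[0x03+6] := {0x44,0x1a,0x7c,0x39,0x52,0xa4}
#5 dst[0x12+4] := {0x7c,0x39,0x52,0xa4}
query mem[0x12]=0x7c, mem[0x08]=0xa4, mem[0x0a]=0xa4, mem[0x16]=0x44, mem[0x14]=0x52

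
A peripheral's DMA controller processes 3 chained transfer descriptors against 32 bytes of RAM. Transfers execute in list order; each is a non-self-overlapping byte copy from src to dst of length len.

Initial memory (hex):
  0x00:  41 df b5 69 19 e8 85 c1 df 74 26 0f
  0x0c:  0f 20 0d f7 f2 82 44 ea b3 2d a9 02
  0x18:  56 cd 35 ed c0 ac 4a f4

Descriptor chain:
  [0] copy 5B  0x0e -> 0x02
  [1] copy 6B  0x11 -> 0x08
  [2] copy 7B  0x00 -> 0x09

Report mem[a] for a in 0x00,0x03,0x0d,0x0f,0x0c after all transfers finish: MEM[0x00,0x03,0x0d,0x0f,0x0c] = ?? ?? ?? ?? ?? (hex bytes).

D0: mem[0x02..0x06] <- [0d f7 f2 82 44]
D1: mem[0x08..0x0d] <- [82 44 ea b3 2d a9]
D2: mem[0x09..0x0f] <- [41 df 0d f7 f2 82 44]
query mem[0x00]=0x41, mem[0x03]=0xf7, mem[0x0d]=0xf2, mem[0x0f]=0x44, mem[0x0c]=0xf7

MEM[0x00,0x03,0x0d,0x0f,0x0c] = 41 f7 f2 44 f7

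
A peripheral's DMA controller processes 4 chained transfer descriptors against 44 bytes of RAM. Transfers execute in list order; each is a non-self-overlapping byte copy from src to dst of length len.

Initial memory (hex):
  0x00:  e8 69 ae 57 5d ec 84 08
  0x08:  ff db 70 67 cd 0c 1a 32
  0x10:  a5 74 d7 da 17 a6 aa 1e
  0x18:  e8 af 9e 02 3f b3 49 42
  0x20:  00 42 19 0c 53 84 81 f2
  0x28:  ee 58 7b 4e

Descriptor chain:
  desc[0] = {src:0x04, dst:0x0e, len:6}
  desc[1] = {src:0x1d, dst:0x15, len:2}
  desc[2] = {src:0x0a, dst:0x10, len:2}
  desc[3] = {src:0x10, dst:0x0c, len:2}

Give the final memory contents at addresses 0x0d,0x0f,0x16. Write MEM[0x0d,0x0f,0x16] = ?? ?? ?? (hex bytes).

MEM[0x0d,0x0f,0x16] = 67 ec 49

[0] 0x04->0x0e len=6 : 5d ec 84 08 ff db
[1] 0x1d->0x15 len=2 : b3 49
[2] 0x0a->0x10 len=2 : 70 67
[3] 0x10->0x0c len=2 : 70 67
query mem[0x0d]=0x67, mem[0x0f]=0xec, mem[0x16]=0x49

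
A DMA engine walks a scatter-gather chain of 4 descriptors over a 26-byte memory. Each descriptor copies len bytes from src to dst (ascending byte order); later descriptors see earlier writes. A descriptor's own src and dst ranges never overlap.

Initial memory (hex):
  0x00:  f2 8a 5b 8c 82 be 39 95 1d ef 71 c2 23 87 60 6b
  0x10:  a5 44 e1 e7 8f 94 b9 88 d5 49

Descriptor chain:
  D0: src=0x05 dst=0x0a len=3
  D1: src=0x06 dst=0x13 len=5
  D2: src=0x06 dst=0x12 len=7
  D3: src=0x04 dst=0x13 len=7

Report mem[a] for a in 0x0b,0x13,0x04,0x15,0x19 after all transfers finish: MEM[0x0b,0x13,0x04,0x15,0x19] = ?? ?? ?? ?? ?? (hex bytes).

[0] 0x05->0x0a len=3 : be 39 95
[1] 0x06->0x13 len=5 : 39 95 1d ef be
[2] 0x06->0x12 len=7 : 39 95 1d ef be 39 95
[3] 0x04->0x13 len=7 : 82 be 39 95 1d ef be
query mem[0x0b]=0x39, mem[0x13]=0x82, mem[0x04]=0x82, mem[0x15]=0x39, mem[0x19]=0xbe

MEM[0x0b,0x13,0x04,0x15,0x19] = 39 82 82 39 be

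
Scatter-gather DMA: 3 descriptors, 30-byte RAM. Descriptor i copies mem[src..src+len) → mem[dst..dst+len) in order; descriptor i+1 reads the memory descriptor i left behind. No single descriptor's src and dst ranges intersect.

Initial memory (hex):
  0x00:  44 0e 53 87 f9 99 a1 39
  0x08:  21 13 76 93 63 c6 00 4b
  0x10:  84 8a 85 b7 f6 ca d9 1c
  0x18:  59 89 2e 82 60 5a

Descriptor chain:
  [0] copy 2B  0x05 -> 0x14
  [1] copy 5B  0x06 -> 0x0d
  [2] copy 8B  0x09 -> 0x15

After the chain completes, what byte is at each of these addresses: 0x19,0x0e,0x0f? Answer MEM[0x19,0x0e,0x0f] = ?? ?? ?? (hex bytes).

MEM[0x19,0x0e,0x0f] = a1 39 21

  after D0: wrote 2B at 0x14 = 99a1
  after D1: wrote 5B at 0x0d = a139211376
  after D2: wrote 8B at 0x15 = 13769363a1392113
query mem[0x19]=0xa1, mem[0x0e]=0x39, mem[0x0f]=0x21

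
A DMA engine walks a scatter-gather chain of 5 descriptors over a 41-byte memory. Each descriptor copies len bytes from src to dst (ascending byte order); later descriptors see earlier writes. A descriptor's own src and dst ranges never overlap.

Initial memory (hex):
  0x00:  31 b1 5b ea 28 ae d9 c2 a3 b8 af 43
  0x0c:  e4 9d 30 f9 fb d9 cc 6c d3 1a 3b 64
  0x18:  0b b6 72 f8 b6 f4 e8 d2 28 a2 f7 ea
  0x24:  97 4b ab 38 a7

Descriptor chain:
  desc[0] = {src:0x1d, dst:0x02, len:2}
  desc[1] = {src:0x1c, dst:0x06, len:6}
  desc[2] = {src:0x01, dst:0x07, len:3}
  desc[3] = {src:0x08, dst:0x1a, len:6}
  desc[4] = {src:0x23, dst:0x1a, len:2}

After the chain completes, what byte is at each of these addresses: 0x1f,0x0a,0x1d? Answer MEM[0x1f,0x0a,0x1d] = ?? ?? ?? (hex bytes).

MEM[0x1f,0x0a,0x1d] = 9d 28 a2

#0 dst[0x02+2] := {0xf4,0xe8}
#1 dst[0x06+6] := {0xb6,0xf4,0xe8,0xd2,0x28,0xa2}
#2 dst[0x07+3] := {0xb1,0xf4,0xe8}
#3 dst[0x1a+6] := {0xf4,0xe8,0x28,0xa2,0xe4,0x9d}
#4 dst[0x1a+2] := {0xea,0x97}
query mem[0x1f]=0x9d, mem[0x0a]=0x28, mem[0x1d]=0xa2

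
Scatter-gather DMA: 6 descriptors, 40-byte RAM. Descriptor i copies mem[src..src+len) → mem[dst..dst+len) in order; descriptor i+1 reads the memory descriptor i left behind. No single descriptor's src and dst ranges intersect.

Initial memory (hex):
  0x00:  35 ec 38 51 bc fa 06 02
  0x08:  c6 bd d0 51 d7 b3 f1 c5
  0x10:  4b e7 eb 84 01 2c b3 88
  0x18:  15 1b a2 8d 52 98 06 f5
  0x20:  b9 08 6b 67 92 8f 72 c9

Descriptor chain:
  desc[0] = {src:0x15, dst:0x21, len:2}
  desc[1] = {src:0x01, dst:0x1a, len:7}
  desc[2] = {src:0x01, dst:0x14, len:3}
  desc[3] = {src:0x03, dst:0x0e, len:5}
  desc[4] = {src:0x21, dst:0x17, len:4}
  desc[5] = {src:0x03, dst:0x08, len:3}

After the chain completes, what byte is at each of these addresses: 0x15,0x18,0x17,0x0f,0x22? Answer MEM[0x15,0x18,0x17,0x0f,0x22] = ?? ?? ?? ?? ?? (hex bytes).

MEM[0x15,0x18,0x17,0x0f,0x22] = 38 b3 2c bc b3

D0: mem[0x21..0x22] <- [2c b3]
D1: mem[0x1a..0x20] <- [ec 38 51 bc fa 06 02]
D2: mem[0x14..0x16] <- [ec 38 51]
D3: mem[0x0e..0x12] <- [51 bc fa 06 02]
D4: mem[0x17..0x1a] <- [2c b3 67 92]
D5: mem[0x08..0x0a] <- [51 bc fa]
query mem[0x15]=0x38, mem[0x18]=0xb3, mem[0x17]=0x2c, mem[0x0f]=0xbc, mem[0x22]=0xb3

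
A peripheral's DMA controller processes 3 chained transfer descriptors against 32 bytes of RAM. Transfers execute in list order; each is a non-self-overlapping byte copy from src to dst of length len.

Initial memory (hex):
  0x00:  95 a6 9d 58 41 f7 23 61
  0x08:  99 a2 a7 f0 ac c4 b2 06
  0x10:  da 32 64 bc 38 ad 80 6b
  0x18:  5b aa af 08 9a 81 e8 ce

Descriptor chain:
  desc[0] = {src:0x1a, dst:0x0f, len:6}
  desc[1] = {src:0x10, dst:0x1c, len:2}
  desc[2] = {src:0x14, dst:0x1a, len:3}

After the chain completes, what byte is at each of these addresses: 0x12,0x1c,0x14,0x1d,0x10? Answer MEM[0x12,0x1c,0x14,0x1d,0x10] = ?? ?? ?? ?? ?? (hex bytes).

MEM[0x12,0x1c,0x14,0x1d,0x10] = 81 80 ce 9a 08

#0 dst[0x0f+6] := {0xaf,0x08,0x9a,0x81,0xe8,0xce}
#1 dst[0x1c+2] := {0x08,0x9a}
#2 dst[0x1a+3] := {0xce,0xad,0x80}
query mem[0x12]=0x81, mem[0x1c]=0x80, mem[0x14]=0xce, mem[0x1d]=0x9a, mem[0x10]=0x08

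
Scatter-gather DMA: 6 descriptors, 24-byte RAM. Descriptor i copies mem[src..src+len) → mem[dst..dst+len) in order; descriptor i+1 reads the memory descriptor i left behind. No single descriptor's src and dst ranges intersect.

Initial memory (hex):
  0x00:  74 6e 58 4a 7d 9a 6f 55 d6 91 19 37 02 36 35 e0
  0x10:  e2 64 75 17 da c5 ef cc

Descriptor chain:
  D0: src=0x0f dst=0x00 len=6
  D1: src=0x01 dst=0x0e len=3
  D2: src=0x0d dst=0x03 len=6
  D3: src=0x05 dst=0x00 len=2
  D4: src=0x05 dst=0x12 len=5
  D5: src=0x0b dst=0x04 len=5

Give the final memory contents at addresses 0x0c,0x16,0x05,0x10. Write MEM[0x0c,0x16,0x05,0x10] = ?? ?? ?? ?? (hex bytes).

MEM[0x0c,0x16,0x05,0x10] = 02 91 02 75

  after D0: wrote 6B at 0x00 = e0e2647517da
  after D1: wrote 3B at 0x0e = e26475
  after D2: wrote 6B at 0x03 = 36e264756475
  after D3: wrote 2B at 0x00 = 6475
  after D4: wrote 5B at 0x12 = 6475647591
  after D5: wrote 5B at 0x04 = 370236e264
query mem[0x0c]=0x02, mem[0x16]=0x91, mem[0x05]=0x02, mem[0x10]=0x75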